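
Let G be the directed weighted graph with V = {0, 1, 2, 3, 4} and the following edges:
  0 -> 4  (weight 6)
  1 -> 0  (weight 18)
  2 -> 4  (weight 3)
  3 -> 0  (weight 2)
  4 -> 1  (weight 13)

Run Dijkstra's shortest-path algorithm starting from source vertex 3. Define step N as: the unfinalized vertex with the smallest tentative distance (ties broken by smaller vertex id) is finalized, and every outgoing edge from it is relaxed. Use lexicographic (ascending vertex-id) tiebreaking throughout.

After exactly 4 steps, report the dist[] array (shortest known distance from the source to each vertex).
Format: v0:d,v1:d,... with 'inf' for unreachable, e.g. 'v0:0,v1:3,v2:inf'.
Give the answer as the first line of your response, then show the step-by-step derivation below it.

v0:2,v1:21,v2:inf,v3:0,v4:8

step 1: dist = v0:2,v1:inf,v2:inf,v3:0,v4:inf
step 2: dist = v0:2,v1:inf,v2:inf,v3:0,v4:8
step 3: dist = v0:2,v1:21,v2:inf,v3:0,v4:8
step 4: dist = v0:2,v1:21,v2:inf,v3:0,v4:8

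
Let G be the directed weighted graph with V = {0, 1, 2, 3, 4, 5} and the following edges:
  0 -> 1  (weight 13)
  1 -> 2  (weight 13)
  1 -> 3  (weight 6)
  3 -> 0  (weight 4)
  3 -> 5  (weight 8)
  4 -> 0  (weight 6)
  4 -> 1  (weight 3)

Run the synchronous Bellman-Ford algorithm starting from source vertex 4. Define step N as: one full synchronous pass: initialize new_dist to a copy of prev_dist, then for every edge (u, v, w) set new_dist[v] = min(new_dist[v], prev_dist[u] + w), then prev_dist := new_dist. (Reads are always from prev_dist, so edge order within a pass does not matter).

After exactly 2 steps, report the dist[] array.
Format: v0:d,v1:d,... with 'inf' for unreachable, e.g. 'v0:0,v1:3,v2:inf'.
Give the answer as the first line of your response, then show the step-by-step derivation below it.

v0:6,v1:3,v2:16,v3:9,v4:0,v5:inf

step 1: dist = v0:6,v1:3,v2:inf,v3:inf,v4:0,v5:inf
step 2: dist = v0:6,v1:3,v2:16,v3:9,v4:0,v5:inf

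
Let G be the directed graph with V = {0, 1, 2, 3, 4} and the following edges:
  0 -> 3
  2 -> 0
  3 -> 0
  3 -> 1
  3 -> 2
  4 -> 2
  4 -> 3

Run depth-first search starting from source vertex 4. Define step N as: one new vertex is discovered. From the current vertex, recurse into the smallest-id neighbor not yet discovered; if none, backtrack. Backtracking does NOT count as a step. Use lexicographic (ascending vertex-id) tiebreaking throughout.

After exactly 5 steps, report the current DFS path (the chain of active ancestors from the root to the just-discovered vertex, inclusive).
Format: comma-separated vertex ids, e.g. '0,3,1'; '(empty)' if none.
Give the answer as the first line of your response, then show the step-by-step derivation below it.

4,2,0,3,1

step 1: discover 4; path=4; order=4
step 2: discover 2; path=4>2; order=4,2
step 3: discover 0; path=4>2>0; order=4,2,0
step 4: discover 3; path=4>2>0>3; order=4,2,0,3
step 5: discover 1; path=4>2>0>3>1; order=4,2,0,3,1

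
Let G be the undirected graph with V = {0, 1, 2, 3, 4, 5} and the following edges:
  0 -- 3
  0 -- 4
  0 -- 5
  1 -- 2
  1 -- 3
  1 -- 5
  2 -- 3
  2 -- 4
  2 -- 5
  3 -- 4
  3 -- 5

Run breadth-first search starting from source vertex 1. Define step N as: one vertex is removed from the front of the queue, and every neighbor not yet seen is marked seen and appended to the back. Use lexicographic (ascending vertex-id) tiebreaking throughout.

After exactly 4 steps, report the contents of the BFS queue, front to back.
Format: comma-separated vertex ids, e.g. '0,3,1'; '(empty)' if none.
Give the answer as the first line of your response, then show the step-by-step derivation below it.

4,0

step 1: dequeue 1; queue=[2,3,5]; order=1
step 2: dequeue 2; queue=[3,5,4]; order=1,2
step 3: dequeue 3; queue=[5,4,0]; order=1,2,3
step 4: dequeue 5; queue=[4,0]; order=1,2,3,5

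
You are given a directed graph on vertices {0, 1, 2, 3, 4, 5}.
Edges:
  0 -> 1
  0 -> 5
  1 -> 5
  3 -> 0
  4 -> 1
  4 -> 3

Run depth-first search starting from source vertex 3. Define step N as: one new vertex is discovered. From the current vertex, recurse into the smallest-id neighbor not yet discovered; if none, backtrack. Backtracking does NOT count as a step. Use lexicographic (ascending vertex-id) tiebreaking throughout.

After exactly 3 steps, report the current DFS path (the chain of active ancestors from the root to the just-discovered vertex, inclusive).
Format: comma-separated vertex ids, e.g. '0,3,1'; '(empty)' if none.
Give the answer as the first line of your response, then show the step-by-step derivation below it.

3,0,1

step 1: discover 3; path=3; order=3
step 2: discover 0; path=3>0; order=3,0
step 3: discover 1; path=3>0>1; order=3,0,1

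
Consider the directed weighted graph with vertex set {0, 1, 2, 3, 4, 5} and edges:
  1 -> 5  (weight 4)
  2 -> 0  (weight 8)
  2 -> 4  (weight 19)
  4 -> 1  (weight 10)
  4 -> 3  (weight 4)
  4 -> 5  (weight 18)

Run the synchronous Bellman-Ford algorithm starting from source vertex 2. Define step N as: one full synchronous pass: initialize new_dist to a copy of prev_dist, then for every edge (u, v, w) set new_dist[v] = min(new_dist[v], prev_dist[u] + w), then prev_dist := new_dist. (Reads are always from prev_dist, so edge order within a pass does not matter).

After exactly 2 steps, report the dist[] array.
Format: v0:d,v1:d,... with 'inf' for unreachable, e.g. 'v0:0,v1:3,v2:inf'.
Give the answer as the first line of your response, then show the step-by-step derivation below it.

v0:8,v1:29,v2:0,v3:23,v4:19,v5:37

step 1: dist = v0:8,v1:inf,v2:0,v3:inf,v4:19,v5:inf
step 2: dist = v0:8,v1:29,v2:0,v3:23,v4:19,v5:37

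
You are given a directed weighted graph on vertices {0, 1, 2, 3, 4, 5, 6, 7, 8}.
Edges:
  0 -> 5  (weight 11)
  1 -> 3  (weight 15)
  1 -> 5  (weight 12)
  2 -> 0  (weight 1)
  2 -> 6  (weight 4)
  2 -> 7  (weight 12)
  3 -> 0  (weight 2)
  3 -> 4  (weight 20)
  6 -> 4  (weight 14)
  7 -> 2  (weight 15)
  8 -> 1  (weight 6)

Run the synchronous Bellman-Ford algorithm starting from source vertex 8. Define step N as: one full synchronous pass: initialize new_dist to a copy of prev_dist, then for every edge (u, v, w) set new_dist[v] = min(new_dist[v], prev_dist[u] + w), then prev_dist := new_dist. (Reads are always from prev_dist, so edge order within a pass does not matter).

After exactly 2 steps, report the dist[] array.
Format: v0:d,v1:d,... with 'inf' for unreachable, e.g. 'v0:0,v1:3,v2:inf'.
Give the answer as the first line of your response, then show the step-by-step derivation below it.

v0:inf,v1:6,v2:inf,v3:21,v4:inf,v5:18,v6:inf,v7:inf,v8:0

step 1: dist = v0:inf,v1:6,v2:inf,v3:inf,v4:inf,v5:inf,v6:inf,v7:inf,v8:0
step 2: dist = v0:inf,v1:6,v2:inf,v3:21,v4:inf,v5:18,v6:inf,v7:inf,v8:0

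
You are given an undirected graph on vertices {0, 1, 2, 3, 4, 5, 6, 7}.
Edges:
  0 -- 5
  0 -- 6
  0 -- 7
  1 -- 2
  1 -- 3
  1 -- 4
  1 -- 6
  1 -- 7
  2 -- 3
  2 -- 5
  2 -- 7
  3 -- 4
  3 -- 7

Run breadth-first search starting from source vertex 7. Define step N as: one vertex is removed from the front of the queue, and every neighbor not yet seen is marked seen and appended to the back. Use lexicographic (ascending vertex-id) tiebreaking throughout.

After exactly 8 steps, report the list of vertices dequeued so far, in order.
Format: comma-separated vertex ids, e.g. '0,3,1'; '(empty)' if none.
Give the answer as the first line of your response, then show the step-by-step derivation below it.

7,0,1,2,3,5,6,4

step 1: dequeue 7; queue=[0,1,2,3]; order=7
step 2: dequeue 0; queue=[1,2,3,5,6]; order=7,0
step 3: dequeue 1; queue=[2,3,5,6,4]; order=7,0,1
step 4: dequeue 2; queue=[3,5,6,4]; order=7,0,1,2
step 5: dequeue 3; queue=[5,6,4]; order=7,0,1,2,3
step 6: dequeue 5; queue=[6,4]; order=7,0,1,2,3,5
step 7: dequeue 6; queue=[4]; order=7,0,1,2,3,5,6
step 8: dequeue 4; queue=[(empty)]; order=7,0,1,2,3,5,6,4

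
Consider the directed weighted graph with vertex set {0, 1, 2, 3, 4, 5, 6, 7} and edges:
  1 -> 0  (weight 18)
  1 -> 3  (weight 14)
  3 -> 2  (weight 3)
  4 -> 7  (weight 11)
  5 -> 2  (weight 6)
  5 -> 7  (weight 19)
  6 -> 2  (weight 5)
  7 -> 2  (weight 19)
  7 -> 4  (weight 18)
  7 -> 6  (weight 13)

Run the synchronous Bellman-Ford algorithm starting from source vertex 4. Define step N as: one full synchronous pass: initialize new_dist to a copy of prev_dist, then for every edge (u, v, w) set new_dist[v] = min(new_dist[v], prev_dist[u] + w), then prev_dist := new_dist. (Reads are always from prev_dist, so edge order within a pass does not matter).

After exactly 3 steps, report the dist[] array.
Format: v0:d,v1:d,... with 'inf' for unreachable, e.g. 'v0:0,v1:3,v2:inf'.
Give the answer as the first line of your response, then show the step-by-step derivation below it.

v0:inf,v1:inf,v2:29,v3:inf,v4:0,v5:inf,v6:24,v7:11

step 1: dist = v0:inf,v1:inf,v2:inf,v3:inf,v4:0,v5:inf,v6:inf,v7:11
step 2: dist = v0:inf,v1:inf,v2:30,v3:inf,v4:0,v5:inf,v6:24,v7:11
step 3: dist = v0:inf,v1:inf,v2:29,v3:inf,v4:0,v5:inf,v6:24,v7:11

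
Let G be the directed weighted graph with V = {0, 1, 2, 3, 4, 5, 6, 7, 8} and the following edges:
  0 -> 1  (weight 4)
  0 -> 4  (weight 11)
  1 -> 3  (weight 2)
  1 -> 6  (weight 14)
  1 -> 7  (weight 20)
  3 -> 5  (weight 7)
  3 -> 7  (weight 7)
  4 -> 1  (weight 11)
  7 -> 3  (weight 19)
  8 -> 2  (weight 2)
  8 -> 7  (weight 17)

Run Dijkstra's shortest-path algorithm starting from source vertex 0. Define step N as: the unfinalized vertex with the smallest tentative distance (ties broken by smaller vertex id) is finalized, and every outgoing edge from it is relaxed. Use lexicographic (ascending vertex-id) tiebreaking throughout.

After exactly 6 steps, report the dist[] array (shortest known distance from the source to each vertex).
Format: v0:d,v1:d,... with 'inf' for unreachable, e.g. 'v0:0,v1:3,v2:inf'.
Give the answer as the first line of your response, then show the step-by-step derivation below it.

v0:0,v1:4,v2:inf,v3:6,v4:11,v5:13,v6:18,v7:13,v8:inf

step 1: dist = v0:0,v1:4,v2:inf,v3:inf,v4:11,v5:inf,v6:inf,v7:inf,v8:inf
step 2: dist = v0:0,v1:4,v2:inf,v3:6,v4:11,v5:inf,v6:18,v7:24,v8:inf
step 3: dist = v0:0,v1:4,v2:inf,v3:6,v4:11,v5:13,v6:18,v7:13,v8:inf
step 4: dist = v0:0,v1:4,v2:inf,v3:6,v4:11,v5:13,v6:18,v7:13,v8:inf
step 5: dist = v0:0,v1:4,v2:inf,v3:6,v4:11,v5:13,v6:18,v7:13,v8:inf
step 6: dist = v0:0,v1:4,v2:inf,v3:6,v4:11,v5:13,v6:18,v7:13,v8:inf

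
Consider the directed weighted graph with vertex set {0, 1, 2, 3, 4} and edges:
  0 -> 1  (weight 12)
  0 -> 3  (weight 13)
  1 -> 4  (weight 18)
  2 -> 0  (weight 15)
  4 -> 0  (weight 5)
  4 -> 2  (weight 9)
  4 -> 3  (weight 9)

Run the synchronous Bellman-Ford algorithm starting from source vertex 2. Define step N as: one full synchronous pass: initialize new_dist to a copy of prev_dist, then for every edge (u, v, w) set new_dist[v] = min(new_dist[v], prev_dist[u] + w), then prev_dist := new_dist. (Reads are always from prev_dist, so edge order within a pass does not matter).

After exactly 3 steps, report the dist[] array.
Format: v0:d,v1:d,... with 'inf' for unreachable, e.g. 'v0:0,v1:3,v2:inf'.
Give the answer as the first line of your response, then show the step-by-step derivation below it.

v0:15,v1:27,v2:0,v3:28,v4:45

step 1: dist = v0:15,v1:inf,v2:0,v3:inf,v4:inf
step 2: dist = v0:15,v1:27,v2:0,v3:28,v4:inf
step 3: dist = v0:15,v1:27,v2:0,v3:28,v4:45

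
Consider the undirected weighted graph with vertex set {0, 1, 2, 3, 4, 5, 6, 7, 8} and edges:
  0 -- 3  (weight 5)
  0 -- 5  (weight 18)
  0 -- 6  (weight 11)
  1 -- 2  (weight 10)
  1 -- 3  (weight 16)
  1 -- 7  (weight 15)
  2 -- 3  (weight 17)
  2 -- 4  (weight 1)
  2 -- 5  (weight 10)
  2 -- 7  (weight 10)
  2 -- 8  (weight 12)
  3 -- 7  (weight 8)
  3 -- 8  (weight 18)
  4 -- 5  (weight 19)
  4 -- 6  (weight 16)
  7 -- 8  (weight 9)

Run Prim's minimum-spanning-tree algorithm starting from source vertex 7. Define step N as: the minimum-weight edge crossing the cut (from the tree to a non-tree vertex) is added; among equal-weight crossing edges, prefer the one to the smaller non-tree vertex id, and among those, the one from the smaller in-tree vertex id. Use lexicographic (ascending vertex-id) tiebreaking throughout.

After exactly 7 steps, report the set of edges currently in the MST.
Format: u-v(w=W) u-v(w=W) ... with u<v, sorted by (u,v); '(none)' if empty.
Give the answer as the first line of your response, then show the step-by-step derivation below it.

0-3(w=5) 1-2(w=10) 2-4(w=1) 2-5(w=10) 2-7(w=10) 3-7(w=8) 7-8(w=9)

step 1: add edge 3-7 (w=8); MST = {3-7(w=8)}
step 2: add edge 0-3 (w=5); MST = {0-3(w=5) 3-7(w=8)}
step 3: add edge 7-8 (w=9); MST = {0-3(w=5) 3-7(w=8) 7-8(w=9)}
step 4: add edge 2-7 (w=10); MST = {0-3(w=5) 2-7(w=10) 3-7(w=8) 7-8(w=9)}
step 5: add edge 2-4 (w=1); MST = {0-3(w=5) 2-4(w=1) 2-7(w=10) 3-7(w=8) 7-8(w=9)}
step 6: add edge 1-2 (w=10); MST = {0-3(w=5) 1-2(w=10) 2-4(w=1) 2-7(w=10) 3-7(w=8) 7-8(w=9)}
step 7: add edge 2-5 (w=10); MST = {0-3(w=5) 1-2(w=10) 2-4(w=1) 2-5(w=10) 2-7(w=10) 3-7(w=8) 7-8(w=9)}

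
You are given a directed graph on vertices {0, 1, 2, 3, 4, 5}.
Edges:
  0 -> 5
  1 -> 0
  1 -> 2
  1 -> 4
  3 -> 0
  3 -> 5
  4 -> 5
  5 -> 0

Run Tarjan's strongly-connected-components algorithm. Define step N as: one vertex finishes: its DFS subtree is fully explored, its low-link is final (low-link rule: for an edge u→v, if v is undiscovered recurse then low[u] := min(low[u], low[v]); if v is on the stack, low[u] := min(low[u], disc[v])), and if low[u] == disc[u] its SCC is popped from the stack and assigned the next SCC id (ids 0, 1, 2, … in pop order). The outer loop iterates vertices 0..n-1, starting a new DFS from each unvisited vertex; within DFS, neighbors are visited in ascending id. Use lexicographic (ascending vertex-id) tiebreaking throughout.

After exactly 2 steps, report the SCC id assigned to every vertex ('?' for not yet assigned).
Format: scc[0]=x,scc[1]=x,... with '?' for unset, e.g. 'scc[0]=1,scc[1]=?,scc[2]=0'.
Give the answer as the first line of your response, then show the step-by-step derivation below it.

scc[0]=0,scc[1]=?,scc[2]=?,scc[3]=?,scc[4]=?,scc[5]=0

step 1: low=(low[0]=0,low[1]=?,low[2]=?,low[3]=?,low[4]=?,low[5]=0); scc=(scc[0]=?,scc[1]=?,scc[2]=?,scc[3]=?,scc[4]=?,scc[5]=?)
step 2: low=(low[0]=0,low[1]=?,low[2]=?,low[3]=?,low[4]=?,low[5]=0); scc=(scc[0]=0,scc[1]=?,scc[2]=?,scc[3]=?,scc[4]=?,scc[5]=0)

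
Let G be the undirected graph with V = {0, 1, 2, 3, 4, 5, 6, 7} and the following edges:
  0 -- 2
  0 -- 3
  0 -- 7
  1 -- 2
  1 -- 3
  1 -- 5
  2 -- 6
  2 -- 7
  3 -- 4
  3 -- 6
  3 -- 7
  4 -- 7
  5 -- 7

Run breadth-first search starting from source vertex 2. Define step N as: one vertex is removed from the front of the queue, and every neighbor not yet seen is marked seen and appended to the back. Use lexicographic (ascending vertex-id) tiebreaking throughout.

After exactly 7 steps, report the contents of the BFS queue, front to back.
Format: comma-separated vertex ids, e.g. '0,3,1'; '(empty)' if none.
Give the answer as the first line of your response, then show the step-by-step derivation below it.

4

step 1: dequeue 2; queue=[0,1,6,7]; order=2
step 2: dequeue 0; queue=[1,6,7,3]; order=2,0
step 3: dequeue 1; queue=[6,7,3,5]; order=2,0,1
step 4: dequeue 6; queue=[7,3,5]; order=2,0,1,6
step 5: dequeue 7; queue=[3,5,4]; order=2,0,1,6,7
step 6: dequeue 3; queue=[5,4]; order=2,0,1,6,7,3
step 7: dequeue 5; queue=[4]; order=2,0,1,6,7,3,5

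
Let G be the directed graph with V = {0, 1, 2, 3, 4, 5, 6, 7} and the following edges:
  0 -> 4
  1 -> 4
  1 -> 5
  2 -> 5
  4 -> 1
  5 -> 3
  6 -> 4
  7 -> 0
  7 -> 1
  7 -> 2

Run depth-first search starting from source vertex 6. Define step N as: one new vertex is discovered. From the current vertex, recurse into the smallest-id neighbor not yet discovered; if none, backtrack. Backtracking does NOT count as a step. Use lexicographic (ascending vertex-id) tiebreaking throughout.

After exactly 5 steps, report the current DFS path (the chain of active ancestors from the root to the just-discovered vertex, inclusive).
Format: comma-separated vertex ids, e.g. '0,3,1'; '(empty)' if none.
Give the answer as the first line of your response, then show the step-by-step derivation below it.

6,4,1,5,3

step 1: discover 6; path=6; order=6
step 2: discover 4; path=6>4; order=6,4
step 3: discover 1; path=6>4>1; order=6,4,1
step 4: discover 5; path=6>4>1>5; order=6,4,1,5
step 5: discover 3; path=6>4>1>5>3; order=6,4,1,5,3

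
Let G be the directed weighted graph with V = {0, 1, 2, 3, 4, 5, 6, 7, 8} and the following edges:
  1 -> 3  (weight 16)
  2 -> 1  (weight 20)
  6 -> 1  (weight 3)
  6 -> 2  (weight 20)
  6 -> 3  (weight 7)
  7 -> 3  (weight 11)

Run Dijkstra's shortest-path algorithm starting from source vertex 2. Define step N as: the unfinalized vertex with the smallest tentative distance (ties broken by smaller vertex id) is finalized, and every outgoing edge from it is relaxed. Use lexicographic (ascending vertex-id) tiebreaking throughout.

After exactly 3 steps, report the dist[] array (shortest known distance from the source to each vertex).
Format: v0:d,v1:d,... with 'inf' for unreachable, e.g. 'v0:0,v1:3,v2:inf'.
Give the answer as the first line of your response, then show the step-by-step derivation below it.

v0:inf,v1:20,v2:0,v3:36,v4:inf,v5:inf,v6:inf,v7:inf,v8:inf

step 1: dist = v0:inf,v1:20,v2:0,v3:inf,v4:inf,v5:inf,v6:inf,v7:inf,v8:inf
step 2: dist = v0:inf,v1:20,v2:0,v3:36,v4:inf,v5:inf,v6:inf,v7:inf,v8:inf
step 3: dist = v0:inf,v1:20,v2:0,v3:36,v4:inf,v5:inf,v6:inf,v7:inf,v8:inf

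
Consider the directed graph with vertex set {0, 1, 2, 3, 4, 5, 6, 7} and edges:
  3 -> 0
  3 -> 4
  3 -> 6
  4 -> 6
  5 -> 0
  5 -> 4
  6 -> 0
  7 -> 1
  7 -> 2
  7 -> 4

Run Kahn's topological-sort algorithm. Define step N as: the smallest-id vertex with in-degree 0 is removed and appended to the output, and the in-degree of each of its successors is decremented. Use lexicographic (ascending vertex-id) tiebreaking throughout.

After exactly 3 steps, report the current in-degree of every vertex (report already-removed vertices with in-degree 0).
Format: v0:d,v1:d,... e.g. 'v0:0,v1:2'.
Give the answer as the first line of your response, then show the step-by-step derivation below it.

v0:1,v1:0,v2:0,v3:0,v4:0,v5:0,v6:1,v7:0

step 1: output 3; order=[3]; indeg=(2,1,1,0,2,0,1,0)
step 2: output 5; order=[3,5]; indeg=(1,1,1,0,1,0,1,0)
step 3: output 7; order=[3,5,7]; indeg=(1,0,0,0,0,0,1,0)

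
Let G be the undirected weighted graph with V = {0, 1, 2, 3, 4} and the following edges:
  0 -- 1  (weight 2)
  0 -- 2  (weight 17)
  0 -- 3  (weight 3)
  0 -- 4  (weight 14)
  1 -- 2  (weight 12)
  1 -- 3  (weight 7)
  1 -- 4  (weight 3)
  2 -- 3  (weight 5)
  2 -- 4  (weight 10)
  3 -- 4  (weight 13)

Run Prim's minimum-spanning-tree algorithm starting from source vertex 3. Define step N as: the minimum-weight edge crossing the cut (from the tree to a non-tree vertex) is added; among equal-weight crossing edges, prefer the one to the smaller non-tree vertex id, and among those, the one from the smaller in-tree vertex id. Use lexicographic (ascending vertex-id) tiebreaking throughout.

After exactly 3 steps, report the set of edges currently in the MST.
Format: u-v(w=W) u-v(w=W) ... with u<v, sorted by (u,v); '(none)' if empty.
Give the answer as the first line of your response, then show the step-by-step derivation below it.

0-1(w=2) 0-3(w=3) 1-4(w=3)

step 1: add edge 0-3 (w=3); MST = {0-3(w=3)}
step 2: add edge 0-1 (w=2); MST = {0-1(w=2) 0-3(w=3)}
step 3: add edge 1-4 (w=3); MST = {0-1(w=2) 0-3(w=3) 1-4(w=3)}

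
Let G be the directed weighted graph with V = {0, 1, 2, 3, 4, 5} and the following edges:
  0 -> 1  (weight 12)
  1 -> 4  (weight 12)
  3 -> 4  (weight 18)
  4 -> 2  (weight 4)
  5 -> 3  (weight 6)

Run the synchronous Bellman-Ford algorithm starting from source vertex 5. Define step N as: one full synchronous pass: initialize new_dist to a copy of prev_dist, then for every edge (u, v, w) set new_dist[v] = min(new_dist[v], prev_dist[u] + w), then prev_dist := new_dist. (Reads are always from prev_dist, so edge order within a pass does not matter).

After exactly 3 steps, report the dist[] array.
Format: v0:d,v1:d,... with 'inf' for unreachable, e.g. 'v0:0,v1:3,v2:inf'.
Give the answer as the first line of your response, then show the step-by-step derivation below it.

v0:inf,v1:inf,v2:28,v3:6,v4:24,v5:0

step 1: dist = v0:inf,v1:inf,v2:inf,v3:6,v4:inf,v5:0
step 2: dist = v0:inf,v1:inf,v2:inf,v3:6,v4:24,v5:0
step 3: dist = v0:inf,v1:inf,v2:28,v3:6,v4:24,v5:0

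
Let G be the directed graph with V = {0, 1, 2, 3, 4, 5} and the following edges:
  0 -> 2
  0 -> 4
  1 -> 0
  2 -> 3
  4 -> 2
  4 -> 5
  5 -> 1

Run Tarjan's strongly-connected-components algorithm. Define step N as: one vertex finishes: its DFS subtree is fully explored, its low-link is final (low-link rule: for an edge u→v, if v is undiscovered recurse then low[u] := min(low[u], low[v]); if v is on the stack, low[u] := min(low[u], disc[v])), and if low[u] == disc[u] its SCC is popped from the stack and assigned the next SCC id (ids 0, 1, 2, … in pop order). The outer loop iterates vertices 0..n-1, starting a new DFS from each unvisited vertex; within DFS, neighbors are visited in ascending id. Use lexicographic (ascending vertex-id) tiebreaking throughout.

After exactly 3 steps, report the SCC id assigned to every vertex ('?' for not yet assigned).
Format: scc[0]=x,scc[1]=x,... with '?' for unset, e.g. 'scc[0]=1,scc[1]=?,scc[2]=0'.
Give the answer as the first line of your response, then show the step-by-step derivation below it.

scc[0]=?,scc[1]=?,scc[2]=1,scc[3]=0,scc[4]=?,scc[5]=?

step 1: low=(low[0]=0,low[1]=?,low[2]=1,low[3]=2,low[4]=?,low[5]=?); scc=(scc[0]=?,scc[1]=?,scc[2]=?,scc[3]=0,scc[4]=?,scc[5]=?)
step 2: low=(low[0]=0,low[1]=?,low[2]=1,low[3]=2,low[4]=?,low[5]=?); scc=(scc[0]=?,scc[1]=?,scc[2]=1,scc[3]=0,scc[4]=?,scc[5]=?)
step 3: low=(low[0]=0,low[1]=0,low[2]=1,low[3]=2,low[4]=3,low[5]=4); scc=(scc[0]=?,scc[1]=?,scc[2]=1,scc[3]=0,scc[4]=?,scc[5]=?)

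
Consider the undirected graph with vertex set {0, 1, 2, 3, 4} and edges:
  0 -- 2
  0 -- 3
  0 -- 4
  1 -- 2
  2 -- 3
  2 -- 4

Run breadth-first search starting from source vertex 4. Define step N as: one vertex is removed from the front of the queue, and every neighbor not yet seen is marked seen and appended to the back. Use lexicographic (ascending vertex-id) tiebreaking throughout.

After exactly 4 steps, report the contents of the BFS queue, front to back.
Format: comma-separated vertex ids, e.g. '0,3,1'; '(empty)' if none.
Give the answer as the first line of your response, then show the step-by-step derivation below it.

1

step 1: dequeue 4; queue=[0,2]; order=4
step 2: dequeue 0; queue=[2,3]; order=4,0
step 3: dequeue 2; queue=[3,1]; order=4,0,2
step 4: dequeue 3; queue=[1]; order=4,0,2,3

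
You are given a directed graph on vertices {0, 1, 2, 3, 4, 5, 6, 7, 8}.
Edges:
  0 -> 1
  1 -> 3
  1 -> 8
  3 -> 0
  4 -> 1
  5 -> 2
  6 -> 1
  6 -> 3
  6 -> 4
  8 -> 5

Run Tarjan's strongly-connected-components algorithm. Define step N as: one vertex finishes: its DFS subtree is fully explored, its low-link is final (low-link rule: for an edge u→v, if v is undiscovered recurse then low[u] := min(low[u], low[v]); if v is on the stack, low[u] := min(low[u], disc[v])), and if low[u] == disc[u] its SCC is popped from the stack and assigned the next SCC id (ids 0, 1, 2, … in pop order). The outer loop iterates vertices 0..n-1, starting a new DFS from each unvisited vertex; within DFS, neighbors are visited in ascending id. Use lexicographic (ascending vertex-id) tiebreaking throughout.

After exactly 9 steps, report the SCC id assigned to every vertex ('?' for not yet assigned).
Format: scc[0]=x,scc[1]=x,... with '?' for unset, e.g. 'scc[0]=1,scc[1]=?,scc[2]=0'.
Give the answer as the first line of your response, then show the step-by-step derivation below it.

scc[0]=3,scc[1]=3,scc[2]=0,scc[3]=3,scc[4]=4,scc[5]=1,scc[6]=5,scc[7]=6,scc[8]=2

step 1: low=(low[0]=0,low[1]=1,low[2]=?,low[3]=0,low[4]=?,low[5]=?,low[6]=?,low[7]=?,low[8]=?); scc=(scc[0]=?,scc[1]=?,scc[2]=?,scc[3]=?,scc[4]=?,scc[5]=?,scc[6]=?,scc[7]=?,scc[8]=?)
step 2: low=(low[0]=0,low[1]=0,low[2]=5,low[3]=0,low[4]=?,low[5]=4,low[6]=?,low[7]=?,low[8]=3); scc=(scc[0]=?,scc[1]=?,scc[2]=0,scc[3]=?,scc[4]=?,scc[5]=?,scc[6]=?,scc[7]=?,scc[8]=?)
step 3: low=(low[0]=0,low[1]=0,low[2]=5,low[3]=0,low[4]=?,low[5]=4,low[6]=?,low[7]=?,low[8]=3); scc=(scc[0]=?,scc[1]=?,scc[2]=0,scc[3]=?,scc[4]=?,scc[5]=1,scc[6]=?,scc[7]=?,scc[8]=?)
step 4: low=(low[0]=0,low[1]=0,low[2]=5,low[3]=0,low[4]=?,low[5]=4,low[6]=?,low[7]=?,low[8]=3); scc=(scc[0]=?,scc[1]=?,scc[2]=0,scc[3]=?,scc[4]=?,scc[5]=1,scc[6]=?,scc[7]=?,scc[8]=2)
step 5: low=(low[0]=0,low[1]=0,low[2]=5,low[3]=0,low[4]=?,low[5]=4,low[6]=?,low[7]=?,low[8]=3); scc=(scc[0]=?,scc[1]=?,scc[2]=0,scc[3]=?,scc[4]=?,scc[5]=1,scc[6]=?,scc[7]=?,scc[8]=2)
step 6: low=(low[0]=0,low[1]=0,low[2]=5,low[3]=0,low[4]=?,low[5]=4,low[6]=?,low[7]=?,low[8]=3); scc=(scc[0]=3,scc[1]=3,scc[2]=0,scc[3]=3,scc[4]=?,scc[5]=1,scc[6]=?,scc[7]=?,scc[8]=2)
step 7: low=(low[0]=0,low[1]=0,low[2]=5,low[3]=0,low[4]=6,low[5]=4,low[6]=?,low[7]=?,low[8]=3); scc=(scc[0]=3,scc[1]=3,scc[2]=0,scc[3]=3,scc[4]=4,scc[5]=1,scc[6]=?,scc[7]=?,scc[8]=2)
step 8: low=(low[0]=0,low[1]=0,low[2]=5,low[3]=0,low[4]=6,low[5]=4,low[6]=7,low[7]=?,low[8]=3); scc=(scc[0]=3,scc[1]=3,scc[2]=0,scc[3]=3,scc[4]=4,scc[5]=1,scc[6]=5,scc[7]=?,scc[8]=2)
step 9: low=(low[0]=0,low[1]=0,low[2]=5,low[3]=0,low[4]=6,low[5]=4,low[6]=7,low[7]=8,low[8]=3); scc=(scc[0]=3,scc[1]=3,scc[2]=0,scc[3]=3,scc[4]=4,scc[5]=1,scc[6]=5,scc[7]=6,scc[8]=2)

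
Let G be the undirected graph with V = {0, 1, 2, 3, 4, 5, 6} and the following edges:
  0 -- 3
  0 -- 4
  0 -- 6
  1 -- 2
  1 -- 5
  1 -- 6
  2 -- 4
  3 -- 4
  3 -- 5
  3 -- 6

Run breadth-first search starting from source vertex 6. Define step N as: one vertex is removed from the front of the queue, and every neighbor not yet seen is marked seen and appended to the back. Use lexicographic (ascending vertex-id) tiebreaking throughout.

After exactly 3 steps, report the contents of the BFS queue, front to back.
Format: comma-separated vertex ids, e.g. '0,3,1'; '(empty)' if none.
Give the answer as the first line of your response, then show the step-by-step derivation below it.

3,4,2,5

step 1: dequeue 6; queue=[0,1,3]; order=6
step 2: dequeue 0; queue=[1,3,4]; order=6,0
step 3: dequeue 1; queue=[3,4,2,5]; order=6,0,1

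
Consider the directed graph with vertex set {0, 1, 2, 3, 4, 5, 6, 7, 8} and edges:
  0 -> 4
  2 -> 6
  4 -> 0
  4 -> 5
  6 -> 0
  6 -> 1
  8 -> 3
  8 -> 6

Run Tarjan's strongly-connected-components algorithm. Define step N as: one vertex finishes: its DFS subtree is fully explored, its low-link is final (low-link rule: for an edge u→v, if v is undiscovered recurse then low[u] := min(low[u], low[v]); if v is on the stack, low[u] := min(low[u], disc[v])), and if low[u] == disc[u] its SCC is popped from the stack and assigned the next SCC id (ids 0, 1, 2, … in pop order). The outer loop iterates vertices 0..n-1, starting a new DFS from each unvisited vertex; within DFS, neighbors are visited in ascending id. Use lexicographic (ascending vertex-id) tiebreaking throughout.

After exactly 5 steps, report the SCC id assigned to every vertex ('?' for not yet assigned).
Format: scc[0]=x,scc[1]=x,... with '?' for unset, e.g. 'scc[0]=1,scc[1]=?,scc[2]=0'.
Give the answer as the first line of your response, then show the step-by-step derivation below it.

scc[0]=1,scc[1]=2,scc[2]=?,scc[3]=?,scc[4]=1,scc[5]=0,scc[6]=3,scc[7]=?,scc[8]=?

step 1: low=(low[0]=0,low[1]=?,low[2]=?,low[3]=?,low[4]=0,low[5]=2,low[6]=?,low[7]=?,low[8]=?); scc=(scc[0]=?,scc[1]=?,scc[2]=?,scc[3]=?,scc[4]=?,scc[5]=0,scc[6]=?,scc[7]=?,scc[8]=?)
step 2: low=(low[0]=0,low[1]=?,low[2]=?,low[3]=?,low[4]=0,low[5]=2,low[6]=?,low[7]=?,low[8]=?); scc=(scc[0]=?,scc[1]=?,scc[2]=?,scc[3]=?,scc[4]=?,scc[5]=0,scc[6]=?,scc[7]=?,scc[8]=?)
step 3: low=(low[0]=0,low[1]=?,low[2]=?,low[3]=?,low[4]=0,low[5]=2,low[6]=?,low[7]=?,low[8]=?); scc=(scc[0]=1,scc[1]=?,scc[2]=?,scc[3]=?,scc[4]=1,scc[5]=0,scc[6]=?,scc[7]=?,scc[8]=?)
step 4: low=(low[0]=0,low[1]=3,low[2]=?,low[3]=?,low[4]=0,low[5]=2,low[6]=?,low[7]=?,low[8]=?); scc=(scc[0]=1,scc[1]=2,scc[2]=?,scc[3]=?,scc[4]=1,scc[5]=0,scc[6]=?,scc[7]=?,scc[8]=?)
step 5: low=(low[0]=0,low[1]=3,low[2]=4,low[3]=?,low[4]=0,low[5]=2,low[6]=5,low[7]=?,low[8]=?); scc=(scc[0]=1,scc[1]=2,scc[2]=?,scc[3]=?,scc[4]=1,scc[5]=0,scc[6]=3,scc[7]=?,scc[8]=?)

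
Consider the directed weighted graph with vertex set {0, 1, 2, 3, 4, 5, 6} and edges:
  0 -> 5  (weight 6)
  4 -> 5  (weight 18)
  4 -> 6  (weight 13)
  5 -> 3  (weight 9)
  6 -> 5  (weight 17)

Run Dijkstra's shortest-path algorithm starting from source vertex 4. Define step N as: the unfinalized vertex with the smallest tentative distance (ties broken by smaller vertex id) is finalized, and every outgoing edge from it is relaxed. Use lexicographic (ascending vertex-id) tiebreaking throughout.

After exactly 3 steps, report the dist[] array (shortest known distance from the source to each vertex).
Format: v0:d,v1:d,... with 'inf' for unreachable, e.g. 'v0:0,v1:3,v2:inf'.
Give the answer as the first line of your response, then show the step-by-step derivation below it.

v0:inf,v1:inf,v2:inf,v3:27,v4:0,v5:18,v6:13

step 1: dist = v0:inf,v1:inf,v2:inf,v3:inf,v4:0,v5:18,v6:13
step 2: dist = v0:inf,v1:inf,v2:inf,v3:inf,v4:0,v5:18,v6:13
step 3: dist = v0:inf,v1:inf,v2:inf,v3:27,v4:0,v5:18,v6:13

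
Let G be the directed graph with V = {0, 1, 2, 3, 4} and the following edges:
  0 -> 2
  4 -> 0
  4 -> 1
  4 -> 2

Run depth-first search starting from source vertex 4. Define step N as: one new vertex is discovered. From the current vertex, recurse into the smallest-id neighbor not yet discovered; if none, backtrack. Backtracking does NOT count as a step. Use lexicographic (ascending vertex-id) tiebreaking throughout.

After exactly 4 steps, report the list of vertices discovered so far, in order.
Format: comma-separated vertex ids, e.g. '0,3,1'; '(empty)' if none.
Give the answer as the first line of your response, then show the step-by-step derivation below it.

4,0,2,1

step 1: discover 4; path=4; order=4
step 2: discover 0; path=4>0; order=4,0
step 3: discover 2; path=4>0>2; order=4,0,2
step 4: discover 1; path=4>1; order=4,0,2,1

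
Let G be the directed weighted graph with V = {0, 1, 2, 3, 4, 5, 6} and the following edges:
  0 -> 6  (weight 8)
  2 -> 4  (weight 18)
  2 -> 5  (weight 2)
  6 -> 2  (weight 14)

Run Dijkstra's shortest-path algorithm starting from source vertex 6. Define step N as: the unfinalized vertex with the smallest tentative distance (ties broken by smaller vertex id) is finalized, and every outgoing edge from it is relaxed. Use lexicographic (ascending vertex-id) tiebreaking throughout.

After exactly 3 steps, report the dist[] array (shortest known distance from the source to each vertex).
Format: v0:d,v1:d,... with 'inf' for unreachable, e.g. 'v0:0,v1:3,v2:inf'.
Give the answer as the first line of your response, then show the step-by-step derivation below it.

v0:inf,v1:inf,v2:14,v3:inf,v4:32,v5:16,v6:0

step 1: dist = v0:inf,v1:inf,v2:14,v3:inf,v4:inf,v5:inf,v6:0
step 2: dist = v0:inf,v1:inf,v2:14,v3:inf,v4:32,v5:16,v6:0
step 3: dist = v0:inf,v1:inf,v2:14,v3:inf,v4:32,v5:16,v6:0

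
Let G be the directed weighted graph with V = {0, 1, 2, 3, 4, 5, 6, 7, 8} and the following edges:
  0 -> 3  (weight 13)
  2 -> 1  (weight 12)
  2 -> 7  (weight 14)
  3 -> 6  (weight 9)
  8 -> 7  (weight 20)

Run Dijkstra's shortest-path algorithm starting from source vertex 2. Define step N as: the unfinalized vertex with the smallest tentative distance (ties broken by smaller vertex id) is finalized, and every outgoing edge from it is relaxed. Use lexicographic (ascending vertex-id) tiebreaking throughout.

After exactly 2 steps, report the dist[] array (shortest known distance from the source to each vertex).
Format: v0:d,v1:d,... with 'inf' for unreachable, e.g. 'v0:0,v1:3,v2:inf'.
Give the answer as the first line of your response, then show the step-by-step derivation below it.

v0:inf,v1:12,v2:0,v3:inf,v4:inf,v5:inf,v6:inf,v7:14,v8:inf

step 1: dist = v0:inf,v1:12,v2:0,v3:inf,v4:inf,v5:inf,v6:inf,v7:14,v8:inf
step 2: dist = v0:inf,v1:12,v2:0,v3:inf,v4:inf,v5:inf,v6:inf,v7:14,v8:inf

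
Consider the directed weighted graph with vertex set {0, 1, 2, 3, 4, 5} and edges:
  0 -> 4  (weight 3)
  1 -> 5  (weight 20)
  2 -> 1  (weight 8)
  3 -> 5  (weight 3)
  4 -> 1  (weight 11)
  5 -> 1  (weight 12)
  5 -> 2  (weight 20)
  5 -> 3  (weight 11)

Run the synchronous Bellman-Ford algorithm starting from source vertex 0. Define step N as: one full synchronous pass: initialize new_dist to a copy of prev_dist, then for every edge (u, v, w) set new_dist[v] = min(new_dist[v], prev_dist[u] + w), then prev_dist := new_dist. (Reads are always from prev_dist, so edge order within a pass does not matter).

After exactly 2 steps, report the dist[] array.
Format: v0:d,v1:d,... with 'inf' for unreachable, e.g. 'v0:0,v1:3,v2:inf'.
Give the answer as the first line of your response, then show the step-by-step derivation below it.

v0:0,v1:14,v2:inf,v3:inf,v4:3,v5:inf

step 1: dist = v0:0,v1:inf,v2:inf,v3:inf,v4:3,v5:inf
step 2: dist = v0:0,v1:14,v2:inf,v3:inf,v4:3,v5:inf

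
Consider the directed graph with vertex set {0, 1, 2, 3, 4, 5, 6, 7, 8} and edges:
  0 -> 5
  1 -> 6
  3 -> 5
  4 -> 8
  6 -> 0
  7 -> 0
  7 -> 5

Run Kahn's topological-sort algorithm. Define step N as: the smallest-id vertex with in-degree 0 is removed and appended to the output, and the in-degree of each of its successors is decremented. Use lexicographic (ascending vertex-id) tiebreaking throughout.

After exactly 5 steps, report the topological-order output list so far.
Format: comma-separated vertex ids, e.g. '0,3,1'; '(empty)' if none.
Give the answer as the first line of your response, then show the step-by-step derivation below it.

1,2,3,4,6

step 1: output 1; order=[1]; indeg=(2,0,0,0,0,3,0,0,1)
step 2: output 2; order=[1,2]; indeg=(2,0,0,0,0,3,0,0,1)
step 3: output 3; order=[1,2,3]; indeg=(2,0,0,0,0,2,0,0,1)
step 4: output 4; order=[1,2,3,4]; indeg=(2,0,0,0,0,2,0,0,0)
step 5: output 6; order=[1,2,3,4,6]; indeg=(1,0,0,0,0,2,0,0,0)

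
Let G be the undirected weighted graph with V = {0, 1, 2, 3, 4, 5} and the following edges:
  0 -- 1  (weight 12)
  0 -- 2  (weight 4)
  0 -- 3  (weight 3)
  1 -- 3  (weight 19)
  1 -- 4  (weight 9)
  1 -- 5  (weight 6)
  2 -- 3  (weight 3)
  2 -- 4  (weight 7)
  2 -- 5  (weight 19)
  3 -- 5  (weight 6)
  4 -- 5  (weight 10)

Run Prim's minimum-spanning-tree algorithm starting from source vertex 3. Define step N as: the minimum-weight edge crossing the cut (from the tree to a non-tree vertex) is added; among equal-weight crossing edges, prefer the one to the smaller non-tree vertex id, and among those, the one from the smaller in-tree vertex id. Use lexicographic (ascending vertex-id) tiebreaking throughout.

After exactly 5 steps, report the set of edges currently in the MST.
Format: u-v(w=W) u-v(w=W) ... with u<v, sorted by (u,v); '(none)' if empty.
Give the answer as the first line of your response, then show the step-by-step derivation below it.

0-3(w=3) 1-5(w=6) 2-3(w=3) 2-4(w=7) 3-5(w=6)

step 1: add edge 0-3 (w=3); MST = {0-3(w=3)}
step 2: add edge 2-3 (w=3); MST = {0-3(w=3) 2-3(w=3)}
step 3: add edge 3-5 (w=6); MST = {0-3(w=3) 2-3(w=3) 3-5(w=6)}
step 4: add edge 1-5 (w=6); MST = {0-3(w=3) 1-5(w=6) 2-3(w=3) 3-5(w=6)}
step 5: add edge 2-4 (w=7); MST = {0-3(w=3) 1-5(w=6) 2-3(w=3) 2-4(w=7) 3-5(w=6)}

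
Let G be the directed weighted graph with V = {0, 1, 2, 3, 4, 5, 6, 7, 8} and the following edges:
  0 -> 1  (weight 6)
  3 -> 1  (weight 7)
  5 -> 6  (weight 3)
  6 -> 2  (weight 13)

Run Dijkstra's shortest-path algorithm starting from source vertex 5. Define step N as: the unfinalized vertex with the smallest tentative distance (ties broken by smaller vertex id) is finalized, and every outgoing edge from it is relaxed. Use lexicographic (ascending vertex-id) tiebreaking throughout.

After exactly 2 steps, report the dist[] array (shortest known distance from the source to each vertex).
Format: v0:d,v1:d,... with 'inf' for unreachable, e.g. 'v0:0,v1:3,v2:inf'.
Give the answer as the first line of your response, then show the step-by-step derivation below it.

v0:inf,v1:inf,v2:16,v3:inf,v4:inf,v5:0,v6:3,v7:inf,v8:inf

step 1: dist = v0:inf,v1:inf,v2:inf,v3:inf,v4:inf,v5:0,v6:3,v7:inf,v8:inf
step 2: dist = v0:inf,v1:inf,v2:16,v3:inf,v4:inf,v5:0,v6:3,v7:inf,v8:inf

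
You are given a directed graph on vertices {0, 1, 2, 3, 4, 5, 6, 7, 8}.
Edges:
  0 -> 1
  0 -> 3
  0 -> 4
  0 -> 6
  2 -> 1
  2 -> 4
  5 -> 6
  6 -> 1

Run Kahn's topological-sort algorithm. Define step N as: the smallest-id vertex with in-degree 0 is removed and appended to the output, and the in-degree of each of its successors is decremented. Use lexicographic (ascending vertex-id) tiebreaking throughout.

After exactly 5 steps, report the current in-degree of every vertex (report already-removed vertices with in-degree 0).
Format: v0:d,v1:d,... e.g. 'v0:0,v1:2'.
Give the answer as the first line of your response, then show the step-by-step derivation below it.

v0:0,v1:1,v2:0,v3:0,v4:0,v5:0,v6:0,v7:0,v8:0

step 1: output 0; order=[0]; indeg=(0,2,0,0,1,0,1,0,0)
step 2: output 2; order=[0,2]; indeg=(0,1,0,0,0,0,1,0,0)
step 3: output 3; order=[0,2,3]; indeg=(0,1,0,0,0,0,1,0,0)
step 4: output 4; order=[0,2,3,4]; indeg=(0,1,0,0,0,0,1,0,0)
step 5: output 5; order=[0,2,3,4,5]; indeg=(0,1,0,0,0,0,0,0,0)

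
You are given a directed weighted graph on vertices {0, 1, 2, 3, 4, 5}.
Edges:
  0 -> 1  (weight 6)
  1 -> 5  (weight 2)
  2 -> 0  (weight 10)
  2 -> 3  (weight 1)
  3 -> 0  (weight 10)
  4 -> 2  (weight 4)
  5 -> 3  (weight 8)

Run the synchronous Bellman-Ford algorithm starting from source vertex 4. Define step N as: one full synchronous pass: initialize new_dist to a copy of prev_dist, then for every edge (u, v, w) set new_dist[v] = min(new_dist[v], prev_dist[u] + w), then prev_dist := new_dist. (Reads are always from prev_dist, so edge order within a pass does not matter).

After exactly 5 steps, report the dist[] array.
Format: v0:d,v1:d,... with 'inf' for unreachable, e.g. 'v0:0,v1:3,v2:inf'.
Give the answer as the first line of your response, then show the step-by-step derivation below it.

v0:14,v1:20,v2:4,v3:5,v4:0,v5:22

step 1: dist = v0:inf,v1:inf,v2:4,v3:inf,v4:0,v5:inf
step 2: dist = v0:14,v1:inf,v2:4,v3:5,v4:0,v5:inf
step 3: dist = v0:14,v1:20,v2:4,v3:5,v4:0,v5:inf
step 4: dist = v0:14,v1:20,v2:4,v3:5,v4:0,v5:22
step 5: dist = v0:14,v1:20,v2:4,v3:5,v4:0,v5:22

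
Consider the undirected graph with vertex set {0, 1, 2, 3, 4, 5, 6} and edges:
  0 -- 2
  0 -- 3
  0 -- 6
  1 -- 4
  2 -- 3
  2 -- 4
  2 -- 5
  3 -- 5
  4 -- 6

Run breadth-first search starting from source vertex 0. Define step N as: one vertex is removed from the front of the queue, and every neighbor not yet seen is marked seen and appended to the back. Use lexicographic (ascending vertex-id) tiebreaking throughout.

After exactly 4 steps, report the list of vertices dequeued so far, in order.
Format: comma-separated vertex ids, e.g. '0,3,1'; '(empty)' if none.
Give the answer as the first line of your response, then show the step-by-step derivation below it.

0,2,3,6

step 1: dequeue 0; queue=[2,3,6]; order=0
step 2: dequeue 2; queue=[3,6,4,5]; order=0,2
step 3: dequeue 3; queue=[6,4,5]; order=0,2,3
step 4: dequeue 6; queue=[4,5]; order=0,2,3,6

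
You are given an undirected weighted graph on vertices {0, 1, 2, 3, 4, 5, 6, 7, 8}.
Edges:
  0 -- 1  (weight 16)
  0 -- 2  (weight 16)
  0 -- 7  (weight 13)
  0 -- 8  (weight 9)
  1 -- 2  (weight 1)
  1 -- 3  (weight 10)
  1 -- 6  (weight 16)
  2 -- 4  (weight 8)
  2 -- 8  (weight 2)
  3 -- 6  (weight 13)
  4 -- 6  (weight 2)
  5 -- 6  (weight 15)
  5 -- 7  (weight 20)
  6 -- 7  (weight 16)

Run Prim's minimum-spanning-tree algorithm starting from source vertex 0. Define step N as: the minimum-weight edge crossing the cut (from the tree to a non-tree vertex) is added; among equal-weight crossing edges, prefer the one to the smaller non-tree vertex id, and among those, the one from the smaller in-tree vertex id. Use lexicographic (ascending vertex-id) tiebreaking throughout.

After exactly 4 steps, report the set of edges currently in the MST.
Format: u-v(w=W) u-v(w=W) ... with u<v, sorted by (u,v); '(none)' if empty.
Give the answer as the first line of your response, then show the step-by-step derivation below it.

0-8(w=9) 1-2(w=1) 2-4(w=8) 2-8(w=2)

step 1: add edge 0-8 (w=9); MST = {0-8(w=9)}
step 2: add edge 2-8 (w=2); MST = {0-8(w=9) 2-8(w=2)}
step 3: add edge 1-2 (w=1); MST = {0-8(w=9) 1-2(w=1) 2-8(w=2)}
step 4: add edge 2-4 (w=8); MST = {0-8(w=9) 1-2(w=1) 2-4(w=8) 2-8(w=2)}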